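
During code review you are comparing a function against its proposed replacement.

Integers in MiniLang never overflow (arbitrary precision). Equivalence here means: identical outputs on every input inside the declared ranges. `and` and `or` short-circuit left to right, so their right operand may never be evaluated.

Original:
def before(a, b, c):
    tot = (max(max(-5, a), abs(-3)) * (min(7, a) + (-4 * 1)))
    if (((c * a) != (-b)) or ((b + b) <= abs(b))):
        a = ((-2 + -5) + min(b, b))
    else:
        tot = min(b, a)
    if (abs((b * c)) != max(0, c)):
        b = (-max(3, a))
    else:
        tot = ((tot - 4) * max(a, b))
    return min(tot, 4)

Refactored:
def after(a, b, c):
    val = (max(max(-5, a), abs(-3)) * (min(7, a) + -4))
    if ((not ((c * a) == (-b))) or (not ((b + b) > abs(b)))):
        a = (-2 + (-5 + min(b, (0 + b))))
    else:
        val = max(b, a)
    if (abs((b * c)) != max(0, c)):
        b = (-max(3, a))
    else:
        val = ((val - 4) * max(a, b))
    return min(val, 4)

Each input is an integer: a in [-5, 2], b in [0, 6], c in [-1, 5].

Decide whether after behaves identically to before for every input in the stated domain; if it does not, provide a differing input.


Consider the input a=-5, b=5, c=1.
before: tot=-27, then (((c * a) != (-b)) or ((b + b) <= abs(b))) is false, then tot=-5, then (abs((b * c)) != max(0, c)) is true, then b=-3, then returns -5
after: val=-27, then ((not ((c * a) == (-b))) or (not ((b + b) > abs(b)))) is false, then val=5, then (abs((b * c)) != max(0, c)) is true, then b=-3, then returns 4
-5 vs 4 — the two versions disagree here.
verdict: not equivalent; witness: a=-5, b=5, c=1


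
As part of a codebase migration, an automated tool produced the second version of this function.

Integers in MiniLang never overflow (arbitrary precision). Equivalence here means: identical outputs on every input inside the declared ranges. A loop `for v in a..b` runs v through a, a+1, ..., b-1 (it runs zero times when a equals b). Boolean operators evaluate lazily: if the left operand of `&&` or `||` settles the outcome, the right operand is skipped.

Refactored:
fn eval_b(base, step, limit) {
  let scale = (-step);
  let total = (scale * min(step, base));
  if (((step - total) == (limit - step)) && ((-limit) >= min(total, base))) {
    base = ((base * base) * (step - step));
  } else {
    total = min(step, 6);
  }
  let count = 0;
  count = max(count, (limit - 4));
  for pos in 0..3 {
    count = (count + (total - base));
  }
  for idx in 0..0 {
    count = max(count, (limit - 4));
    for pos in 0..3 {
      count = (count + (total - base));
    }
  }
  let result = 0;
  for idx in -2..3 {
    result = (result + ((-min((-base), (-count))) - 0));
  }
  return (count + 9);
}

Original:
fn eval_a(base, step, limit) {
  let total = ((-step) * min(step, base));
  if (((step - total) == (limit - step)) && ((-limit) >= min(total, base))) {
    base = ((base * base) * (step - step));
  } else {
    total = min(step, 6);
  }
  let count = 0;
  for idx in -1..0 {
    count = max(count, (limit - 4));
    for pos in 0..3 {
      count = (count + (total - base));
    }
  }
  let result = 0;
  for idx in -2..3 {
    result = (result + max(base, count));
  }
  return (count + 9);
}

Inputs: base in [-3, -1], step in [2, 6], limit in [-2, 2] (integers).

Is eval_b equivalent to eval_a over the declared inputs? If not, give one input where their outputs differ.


Reading the diff, among the changes: local variable names differ; and min/max/abs usage differs; and loop structure differs; and arithmetic usage differs; and constant usage differs; and statement counts differ.
Spot check at base=-3, step=3, limit=-1 — eval_a: total = 9; (((step - total) == (limit - step)) && ((-limit) >= min(total, base))) -> false; total = 3; count = 0; [idx=-1]; count = 0; [pos=0]; count = 6; [pos=1]; count = 12; [pos=2]; count = 18; result = 0; [idx=-2]; result = 18; [idx=-1]; result = 36; [idx=0]; result = 54; [idx=1]; result = 72; [idx=2]; result = 90; return 27. eval_b: scale = -3; total = 9; (((step - total) == (limit - step)) && ((-limit) >= min(total, base))) -> false; total = 3; count = 0; count = 0; [pos=0]; count = 6; [pos=1]; count = 12; [pos=2]; count = 18; the idx loop: no iterations; result = 0; [idx=-2]; result = 18; [idx=-1]; result = 36; [idx=0]; result = 54; [idx=1]; result = 72; [idx=2]; result = 90; return 27. Both give 27.
Across all 75 domain points the two functions coincide.
verdict: equivalent


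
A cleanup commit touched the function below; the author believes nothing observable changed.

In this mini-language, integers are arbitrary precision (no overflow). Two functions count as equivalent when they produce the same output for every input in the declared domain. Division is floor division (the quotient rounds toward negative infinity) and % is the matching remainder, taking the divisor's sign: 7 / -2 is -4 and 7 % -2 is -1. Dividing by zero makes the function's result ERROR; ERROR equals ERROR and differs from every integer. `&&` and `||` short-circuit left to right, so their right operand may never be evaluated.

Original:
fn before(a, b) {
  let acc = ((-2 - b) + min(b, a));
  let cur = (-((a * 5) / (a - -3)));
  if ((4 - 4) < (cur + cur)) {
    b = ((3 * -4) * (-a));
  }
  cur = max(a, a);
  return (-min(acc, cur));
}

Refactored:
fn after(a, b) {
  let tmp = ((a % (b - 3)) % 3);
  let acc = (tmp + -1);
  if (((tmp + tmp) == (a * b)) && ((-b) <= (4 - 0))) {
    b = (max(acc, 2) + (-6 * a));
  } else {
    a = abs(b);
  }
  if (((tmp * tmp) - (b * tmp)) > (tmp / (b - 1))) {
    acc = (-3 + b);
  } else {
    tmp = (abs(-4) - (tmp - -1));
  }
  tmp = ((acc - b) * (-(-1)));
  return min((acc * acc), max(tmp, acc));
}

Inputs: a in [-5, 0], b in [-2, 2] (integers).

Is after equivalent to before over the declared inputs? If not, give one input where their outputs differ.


Run the pair on a=-5, b=-2.
before: acc=-5, then cur=-12, then ((4 - 4) < (cur + cur)) is false, then cur=-5, then returns 5
after: tmp=0, then acc=-1, then (((tmp + tmp) == (a * b)) && ((-b) <= (4 - 0))) is false, then a=2, then (((tmp * tmp) - (b * tmp)) > (tmp / (b - 1))) is false, then tmp=3, then tmp=1, then returns 1
5 vs 1 — the two versions disagree here.
verdict: not equivalent; witness: a=-5, b=-2


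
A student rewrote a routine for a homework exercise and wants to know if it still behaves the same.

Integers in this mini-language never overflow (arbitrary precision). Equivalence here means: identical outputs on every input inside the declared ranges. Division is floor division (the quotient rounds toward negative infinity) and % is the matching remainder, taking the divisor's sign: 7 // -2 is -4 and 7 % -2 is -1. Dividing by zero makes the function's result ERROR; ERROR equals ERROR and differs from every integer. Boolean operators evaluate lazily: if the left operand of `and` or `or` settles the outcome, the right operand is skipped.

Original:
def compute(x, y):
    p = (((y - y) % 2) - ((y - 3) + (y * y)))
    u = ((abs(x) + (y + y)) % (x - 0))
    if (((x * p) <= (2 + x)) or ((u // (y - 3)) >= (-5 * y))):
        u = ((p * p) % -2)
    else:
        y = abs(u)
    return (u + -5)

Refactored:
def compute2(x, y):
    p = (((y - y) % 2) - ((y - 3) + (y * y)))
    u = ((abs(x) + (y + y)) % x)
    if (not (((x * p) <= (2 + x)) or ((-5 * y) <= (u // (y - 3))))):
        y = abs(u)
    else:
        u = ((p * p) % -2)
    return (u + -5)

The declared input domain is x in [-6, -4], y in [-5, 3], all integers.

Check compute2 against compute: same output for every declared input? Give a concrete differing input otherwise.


The two are interchangeable: comparison usage differs, and boolean connective usage differs, and constant usage differs, and arithmetic usage differs, and every declared input agrees.
Tracing x=-4, y=-5: compute: p := -17 | u := -2 | (((x * p) <= (2 + x)) or ((u // (y - 3)) >= (-5 * y))): false | y := 2 | result -7 | compute2: p := -17 | u := -2 | (not (((x * p) <= (2 + x)) or ((-5 * y) <= (u // (y - 3))))): true | y := 2 | result -7 — matching result -7.
Across all 27 domain points the two functions coincide.
verdict: equivalent


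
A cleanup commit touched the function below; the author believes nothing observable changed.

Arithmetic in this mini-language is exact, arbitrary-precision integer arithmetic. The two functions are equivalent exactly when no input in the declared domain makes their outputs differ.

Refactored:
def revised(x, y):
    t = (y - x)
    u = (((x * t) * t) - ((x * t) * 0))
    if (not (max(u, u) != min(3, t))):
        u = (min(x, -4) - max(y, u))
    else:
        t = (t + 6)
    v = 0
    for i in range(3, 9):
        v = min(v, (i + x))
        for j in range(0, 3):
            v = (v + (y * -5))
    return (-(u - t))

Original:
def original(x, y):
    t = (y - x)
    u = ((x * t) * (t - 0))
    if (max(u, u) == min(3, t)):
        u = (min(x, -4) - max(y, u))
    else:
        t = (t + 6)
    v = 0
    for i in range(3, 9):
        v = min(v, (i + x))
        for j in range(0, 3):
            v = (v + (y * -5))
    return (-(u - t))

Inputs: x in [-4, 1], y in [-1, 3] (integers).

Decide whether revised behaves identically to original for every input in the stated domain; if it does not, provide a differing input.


Behavior is preserved: although comparison usage differs; also arithmetic usage differs; also boolean connective usage differs, the outputs never diverge.
Spot check at x=-1, y=2 — original: t := 3 | u := -9 | (max(u, u) == min(3, t)): false | t := 9 | v := 0 | iter i=3: | v := 0 | iter j=0: | v := -10 | iter j=1: | v := -20 | iter j=2: | v := -30 | iter i=4: | v := -30 | iter j=0: | v := -40 | iter j=1: | v := -50 | iter j=2: | v := -60 | iter i=5: | v := -60 | iter j=0: | v := -70 | iter j=1: | v := -80 | iter j=2: | v := -90 | iter i=6: | v := -90 | iter j=0: | v := -100 | iter j=1: | v := -110 | iter j=2: | v := -120 | iter i=7: | v := -120 | iter j=0: | v := -130 | iter j=1: | v := -140 | iter j=2: | v := -150 | iter i=8: | v := -150 | iter j=0: | v := -160 | iter j=1: | v := -170 | iter j=2: | v := -180 | result 18. revised: t := 3 | u := -9 | (not (max(u, u) != min(3, t))): false | t := 9 | v := 0 | iter i=3: | v := 0 | iter j=0: | v := -10 | iter j=1: | v := -20 | iter j=2: | v := -30 | iter i=4: | v := -30 | iter j=0: | v := -40 | iter j=1: | v := -50 | iter j=2: | v := -60 | iter i=5: | v := -60 | iter j=0: | v := -70 | iter j=1: | v := -80 | iter j=2: | v := -90 | iter i=6: | v := -90 | iter j=0: | v := -100 | iter j=1: | v := -110 | iter j=2: | v := -120 | iter i=7: | v := -120 | iter j=0: | v := -130 | iter j=1: | v := -140 | iter j=2: | v := -150 | iter i=8: | v := -150 | iter j=0: | v := -160 | iter j=1: | v := -170 | iter j=2: | v := -180 | result 18. Both give 18.
An exhaustive pass over the 30 declared inputs shows identical outputs.
verdict: equivalent


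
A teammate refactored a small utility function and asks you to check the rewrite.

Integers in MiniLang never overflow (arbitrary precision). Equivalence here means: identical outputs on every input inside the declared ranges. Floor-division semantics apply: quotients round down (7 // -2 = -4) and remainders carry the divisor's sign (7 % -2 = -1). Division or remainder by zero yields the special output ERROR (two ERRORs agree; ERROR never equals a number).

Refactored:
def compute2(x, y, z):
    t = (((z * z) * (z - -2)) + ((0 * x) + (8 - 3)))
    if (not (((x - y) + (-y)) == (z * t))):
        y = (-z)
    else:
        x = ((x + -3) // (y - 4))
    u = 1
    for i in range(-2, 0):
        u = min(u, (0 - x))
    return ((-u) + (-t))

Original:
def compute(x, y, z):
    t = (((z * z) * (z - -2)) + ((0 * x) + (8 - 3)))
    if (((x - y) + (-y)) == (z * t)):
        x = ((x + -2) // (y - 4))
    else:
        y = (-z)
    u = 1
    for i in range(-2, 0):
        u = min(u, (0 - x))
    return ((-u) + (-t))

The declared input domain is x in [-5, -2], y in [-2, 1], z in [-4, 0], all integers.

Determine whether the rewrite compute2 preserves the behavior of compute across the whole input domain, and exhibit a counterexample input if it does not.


Evaluate both at x=-2, y=-1, z=0.
compute: t = 5; (((x - y) + (-y)) == (z * t)) -> true; x = 0; u = 1; [i=-2]; u = 0; [i=-1]; u = 0; return -5
compute2: t = 5; (not (((x - y) + (-y)) == (z * t))) -> false; x = 1; u = 1; [i=-2]; u = -1; [i=-1]; u = -1; return -4
-5 against -4: the behavior changed.
verdict: not equivalent; witness: x=-2, y=-1, z=0


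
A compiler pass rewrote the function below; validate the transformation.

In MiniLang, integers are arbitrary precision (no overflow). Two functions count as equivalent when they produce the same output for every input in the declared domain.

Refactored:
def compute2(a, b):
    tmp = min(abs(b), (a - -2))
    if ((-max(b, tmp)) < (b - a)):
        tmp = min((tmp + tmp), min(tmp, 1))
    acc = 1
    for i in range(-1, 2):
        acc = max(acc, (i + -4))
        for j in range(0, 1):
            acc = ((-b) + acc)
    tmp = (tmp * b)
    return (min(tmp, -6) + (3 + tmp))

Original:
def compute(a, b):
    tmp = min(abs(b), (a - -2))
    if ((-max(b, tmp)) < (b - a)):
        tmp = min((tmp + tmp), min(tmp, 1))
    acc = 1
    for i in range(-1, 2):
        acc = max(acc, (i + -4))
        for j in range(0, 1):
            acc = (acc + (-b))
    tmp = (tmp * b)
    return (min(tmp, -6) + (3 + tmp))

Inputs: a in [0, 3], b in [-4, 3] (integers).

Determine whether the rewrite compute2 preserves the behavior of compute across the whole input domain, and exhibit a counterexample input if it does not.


The two are interchangeable: same computation, different form, and every declared input agrees.
Spot check at a=3, b=-3 — compute: tmp := 3 | ((-max(b, tmp)) < (b - a)): false | acc := 1 | iter i=-1: | acc := 1 | iter j=0: | acc := 4 | iter i=0: | acc := 4 | iter j=0: | acc := 7 | iter i=1: | acc := 7 | iter j=0: | acc := 10 | tmp := -9 | result -15. compute2: tmp := 3 | ((-max(b, tmp)) < (b - a)): false | acc := 1 | iter i=-1: | acc := 1 | iter j=0: | acc := 4 | iter i=0: | acc := 4 | iter j=0: | acc := 7 | iter i=1: | acc := 7 | iter j=0: | acc := 10 | tmp := -9 | result -15. Both give -15.
An exhaustive pass over the 32 declared inputs shows identical outputs.
verdict: equivalent


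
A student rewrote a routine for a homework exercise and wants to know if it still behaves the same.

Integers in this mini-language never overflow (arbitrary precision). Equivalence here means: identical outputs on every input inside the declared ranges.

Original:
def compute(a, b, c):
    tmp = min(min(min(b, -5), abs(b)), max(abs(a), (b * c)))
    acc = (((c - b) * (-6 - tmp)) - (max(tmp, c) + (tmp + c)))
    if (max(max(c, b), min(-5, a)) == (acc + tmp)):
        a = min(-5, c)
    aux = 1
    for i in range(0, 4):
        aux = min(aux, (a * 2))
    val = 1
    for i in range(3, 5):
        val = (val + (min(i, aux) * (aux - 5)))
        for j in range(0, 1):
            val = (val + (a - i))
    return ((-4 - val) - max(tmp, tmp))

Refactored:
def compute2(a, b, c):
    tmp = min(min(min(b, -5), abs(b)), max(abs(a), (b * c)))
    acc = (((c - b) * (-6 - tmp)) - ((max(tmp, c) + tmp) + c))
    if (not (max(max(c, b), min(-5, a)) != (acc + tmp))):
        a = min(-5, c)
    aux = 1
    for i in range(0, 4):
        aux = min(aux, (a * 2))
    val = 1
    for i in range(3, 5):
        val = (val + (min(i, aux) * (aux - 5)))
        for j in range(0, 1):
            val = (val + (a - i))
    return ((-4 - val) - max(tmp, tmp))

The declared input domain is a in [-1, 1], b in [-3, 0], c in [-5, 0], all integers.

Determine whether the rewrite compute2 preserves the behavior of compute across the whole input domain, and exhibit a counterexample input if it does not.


The two versions differ — the changes include comparison usage differs; and boolean connective usage differs.
As a probe, take a=1, b=-1, c=0: compute runs tmp becomes -5; next acc becomes 4; next (max(max(c, b), min(-5, a)) == (acc + tmp)) evaluates to false; next aux becomes 1; next at i=0:; next aux becomes 1; next at i=1:; next aux becomes 1; next at i=2:; next aux becomes 1; next at i=3:; next aux becomes 1; next val becomes 1; next at i=3:; next val becomes -3; next at j=0:; next val becomes -5; next at i=4:; next val becomes -9; next at j=0:; next val becomes -12; next final value 13; compute2 runs tmp becomes -5; next acc becomes 4; next (not (max(max(c, b), min(-5, a)) != (acc + tmp))) evaluates to false; next aux becomes 1; next at i=0:; next aux becomes 1; next at i=1:; next aux becomes 1; next at i=2:; next aux becomes 1; next at i=3:; next aux becomes 1; next val becomes 1; next at i=3:; next val becomes -3; next at j=0:; next val becomes -5; next at i=4:; next val becomes -9; next at j=0:; next val becomes -12; next final value 13; both end at 13.
Every one of the 72 inputs gives matching results.
verdict: equivalent


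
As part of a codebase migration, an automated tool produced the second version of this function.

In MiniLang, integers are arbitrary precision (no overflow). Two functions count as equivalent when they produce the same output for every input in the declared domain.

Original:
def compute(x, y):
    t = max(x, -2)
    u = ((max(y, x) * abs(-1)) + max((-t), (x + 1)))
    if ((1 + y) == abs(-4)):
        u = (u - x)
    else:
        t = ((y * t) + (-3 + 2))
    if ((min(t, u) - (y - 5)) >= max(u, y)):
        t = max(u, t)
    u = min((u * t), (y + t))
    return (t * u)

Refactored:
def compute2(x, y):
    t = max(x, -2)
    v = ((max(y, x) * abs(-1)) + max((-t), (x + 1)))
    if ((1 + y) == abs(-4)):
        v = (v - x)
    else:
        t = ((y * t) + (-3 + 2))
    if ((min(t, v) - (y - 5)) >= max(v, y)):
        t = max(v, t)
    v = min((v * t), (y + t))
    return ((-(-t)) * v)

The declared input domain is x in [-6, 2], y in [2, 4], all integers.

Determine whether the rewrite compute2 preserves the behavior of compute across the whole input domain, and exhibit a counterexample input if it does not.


Behavior is preserved: although local variable names differ, the outputs never diverge.
Tracing x=-6, y=4: compute: t=-2, then u=6, then ((1 + y) == abs(-4)) is false, then t=-9, then ((min(t, u) - (y - 5)) >= max(u, y)) is false, then u=-54, then returns 486 | compute2: t=-2, then v=6, then ((1 + y) == abs(-4)) is false, then t=-9, then ((min(t, v) - (y - 5)) >= max(v, y)) is false, then v=-54, then returns 486 — matching result 486.
Sweeping the whole domain (27 inputs) finds no disagreement.
verdict: equivalent


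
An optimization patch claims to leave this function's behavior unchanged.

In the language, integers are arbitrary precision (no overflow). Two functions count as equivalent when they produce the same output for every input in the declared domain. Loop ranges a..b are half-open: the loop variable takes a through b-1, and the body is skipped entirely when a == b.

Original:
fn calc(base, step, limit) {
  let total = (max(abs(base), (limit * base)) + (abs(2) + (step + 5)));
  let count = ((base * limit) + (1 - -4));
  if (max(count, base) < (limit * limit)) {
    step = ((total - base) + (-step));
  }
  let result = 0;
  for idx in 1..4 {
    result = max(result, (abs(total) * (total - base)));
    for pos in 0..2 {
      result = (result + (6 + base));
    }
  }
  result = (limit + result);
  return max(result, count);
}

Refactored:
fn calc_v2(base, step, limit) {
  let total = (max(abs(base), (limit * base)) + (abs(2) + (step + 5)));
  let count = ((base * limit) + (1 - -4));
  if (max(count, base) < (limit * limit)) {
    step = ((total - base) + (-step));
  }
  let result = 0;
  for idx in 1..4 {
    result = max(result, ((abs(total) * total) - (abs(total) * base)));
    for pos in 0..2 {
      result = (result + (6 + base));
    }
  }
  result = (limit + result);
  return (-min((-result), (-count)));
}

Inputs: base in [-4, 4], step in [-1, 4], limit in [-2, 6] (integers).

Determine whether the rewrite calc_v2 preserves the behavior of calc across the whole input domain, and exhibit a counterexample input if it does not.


The two versions differ — the changes include min/max/abs usage differs; and arithmetic usage differs.
Spot check at base=1, step=2, limit=2 — calc: total := 11 | count := 7 | (max(count, base) < (limit * limit)): false | result := 0 | iter idx=1: | result := 110 | iter pos=0: | result := 117 | iter pos=1: | result := 124 | iter idx=2: | result := 124 | iter pos=0: | result := 131 | iter pos=1: | result := 138 | iter idx=3: | result := 138 | iter pos=0: | result := 145 | iter pos=1: | result := 152 | result := 154 | result 154. calc_v2: total := 11 | count := 7 | (max(count, base) < (limit * limit)): false | result := 0 | iter idx=1: | result := 110 | iter pos=0: | result := 117 | iter pos=1: | result := 124 | iter idx=2: | result := 124 | iter pos=0: | result := 131 | iter pos=1: | result := 138 | iter idx=3: | result := 138 | iter pos=0: | result := 145 | iter pos=1: | result := 152 | result := 154 | result 154. Both give 154.
Across all 486 domain points the two functions coincide.
verdict: equivalent


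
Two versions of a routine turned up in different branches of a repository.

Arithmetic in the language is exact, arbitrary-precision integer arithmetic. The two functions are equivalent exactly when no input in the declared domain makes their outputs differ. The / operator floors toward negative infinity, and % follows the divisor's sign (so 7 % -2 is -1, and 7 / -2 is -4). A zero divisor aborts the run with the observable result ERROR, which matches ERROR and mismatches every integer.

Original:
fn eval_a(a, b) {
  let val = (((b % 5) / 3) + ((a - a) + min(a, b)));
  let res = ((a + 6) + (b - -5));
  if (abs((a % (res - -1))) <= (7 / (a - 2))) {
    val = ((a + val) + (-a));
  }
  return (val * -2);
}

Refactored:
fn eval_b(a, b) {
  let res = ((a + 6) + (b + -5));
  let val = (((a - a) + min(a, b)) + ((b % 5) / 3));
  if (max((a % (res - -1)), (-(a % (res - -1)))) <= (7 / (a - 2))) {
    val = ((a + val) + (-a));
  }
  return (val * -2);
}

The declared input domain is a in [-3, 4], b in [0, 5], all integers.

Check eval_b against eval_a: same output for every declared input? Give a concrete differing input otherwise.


The rewrite breaks on a=-3, b=1, where the results are 6 and ERROR.
eval_a: val := -3 | res := 9 | (abs((a % (res - -1))) <= (7 / (a - 2))): false | result 6
eval_b: res := -1 | val := -3 | divide-by-zero, output ERROR
verdict: not equivalent; witness: a=-3, b=1


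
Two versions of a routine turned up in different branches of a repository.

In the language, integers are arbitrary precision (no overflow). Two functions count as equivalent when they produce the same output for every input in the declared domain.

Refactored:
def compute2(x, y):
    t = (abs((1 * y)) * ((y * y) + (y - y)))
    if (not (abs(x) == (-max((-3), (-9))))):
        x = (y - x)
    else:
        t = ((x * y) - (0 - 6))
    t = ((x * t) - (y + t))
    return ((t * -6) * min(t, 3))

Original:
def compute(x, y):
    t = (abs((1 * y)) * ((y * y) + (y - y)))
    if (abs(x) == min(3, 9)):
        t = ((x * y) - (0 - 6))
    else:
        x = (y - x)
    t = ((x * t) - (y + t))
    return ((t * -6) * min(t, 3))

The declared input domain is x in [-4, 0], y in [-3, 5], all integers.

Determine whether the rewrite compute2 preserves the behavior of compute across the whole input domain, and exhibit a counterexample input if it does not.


Side by side, the visible changes include: min/max/abs usage differs; also boolean connective usage differs.
Spot check at x=-4, y=0 — compute: t := 0 | (abs(x) == min(3, 9)): false | x := 4 | t := 0 | result 0. compute2: t := 0 | (not (abs(x) == (-max((-3), (-9))))): true | x := 4 | t := 0 | result 0. Both give 0.
An exhaustive pass over the 45 declared inputs shows identical outputs.
verdict: equivalent


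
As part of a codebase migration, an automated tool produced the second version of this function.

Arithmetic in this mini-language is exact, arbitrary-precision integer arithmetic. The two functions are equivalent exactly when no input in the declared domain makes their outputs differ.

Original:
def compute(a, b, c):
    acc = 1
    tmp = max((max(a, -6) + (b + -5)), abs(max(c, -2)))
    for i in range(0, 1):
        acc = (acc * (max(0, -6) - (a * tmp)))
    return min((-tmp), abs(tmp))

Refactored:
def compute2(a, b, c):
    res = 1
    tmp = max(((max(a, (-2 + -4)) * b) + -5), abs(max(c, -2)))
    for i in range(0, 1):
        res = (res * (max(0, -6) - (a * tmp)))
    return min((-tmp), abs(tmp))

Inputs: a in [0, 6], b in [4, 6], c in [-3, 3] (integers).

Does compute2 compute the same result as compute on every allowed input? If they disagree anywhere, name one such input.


Try a=0, b=6, c=0.
compute: acc becomes 1; next tmp becomes 1; next at i=0:; next acc becomes 0; next final value -1
compute2: res becomes 1; next tmp becomes 0; next at i=0:; next res becomes 0; next final value 0
-1 vs 0 — the two versions disagree here.
verdict: not equivalent; witness: a=0, b=6, c=0


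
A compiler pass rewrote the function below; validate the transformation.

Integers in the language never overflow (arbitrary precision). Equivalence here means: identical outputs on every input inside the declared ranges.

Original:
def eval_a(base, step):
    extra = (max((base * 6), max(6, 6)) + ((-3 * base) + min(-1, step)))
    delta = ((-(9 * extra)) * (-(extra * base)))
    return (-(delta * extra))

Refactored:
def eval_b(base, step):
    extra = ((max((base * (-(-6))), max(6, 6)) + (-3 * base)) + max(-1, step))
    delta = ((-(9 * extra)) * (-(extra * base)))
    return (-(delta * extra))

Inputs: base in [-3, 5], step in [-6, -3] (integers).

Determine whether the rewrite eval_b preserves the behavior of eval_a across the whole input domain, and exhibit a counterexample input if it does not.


The rewrite breaks on base=-3, step=-6, where the results are 19683 and 74088.
eval_a: extra=9, then delta=-2187, then returns 19683
eval_b: extra=14, then delta=-5292, then returns 74088
verdict: not equivalent; witness: base=-3, step=-6


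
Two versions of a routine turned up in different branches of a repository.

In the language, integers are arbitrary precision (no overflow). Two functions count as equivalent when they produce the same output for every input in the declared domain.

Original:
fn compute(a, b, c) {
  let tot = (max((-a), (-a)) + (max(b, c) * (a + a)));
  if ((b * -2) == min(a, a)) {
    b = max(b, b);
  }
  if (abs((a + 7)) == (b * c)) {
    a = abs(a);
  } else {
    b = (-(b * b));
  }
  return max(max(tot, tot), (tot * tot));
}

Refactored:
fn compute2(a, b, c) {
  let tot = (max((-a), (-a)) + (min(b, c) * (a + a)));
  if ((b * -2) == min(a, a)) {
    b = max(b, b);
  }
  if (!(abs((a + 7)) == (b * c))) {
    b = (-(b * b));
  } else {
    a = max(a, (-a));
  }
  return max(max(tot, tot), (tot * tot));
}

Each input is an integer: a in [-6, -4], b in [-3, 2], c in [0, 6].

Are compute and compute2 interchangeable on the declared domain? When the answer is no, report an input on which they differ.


Run the pair on a=-6, b=-3, c=0.
compute: tot = 6; ((b * -2) == min(a, a)) -> false; (abs((a + 7)) == (b * c)) -> false; b = -9; return 36
compute2: tot = 42; ((b * -2) == min(a, a)) -> false; (!(abs((a + 7)) == (b * c))) -> true; b = -9; return 1764
36 against 1764: the behavior changed.
verdict: not equivalent; witness: a=-6, b=-3, c=0


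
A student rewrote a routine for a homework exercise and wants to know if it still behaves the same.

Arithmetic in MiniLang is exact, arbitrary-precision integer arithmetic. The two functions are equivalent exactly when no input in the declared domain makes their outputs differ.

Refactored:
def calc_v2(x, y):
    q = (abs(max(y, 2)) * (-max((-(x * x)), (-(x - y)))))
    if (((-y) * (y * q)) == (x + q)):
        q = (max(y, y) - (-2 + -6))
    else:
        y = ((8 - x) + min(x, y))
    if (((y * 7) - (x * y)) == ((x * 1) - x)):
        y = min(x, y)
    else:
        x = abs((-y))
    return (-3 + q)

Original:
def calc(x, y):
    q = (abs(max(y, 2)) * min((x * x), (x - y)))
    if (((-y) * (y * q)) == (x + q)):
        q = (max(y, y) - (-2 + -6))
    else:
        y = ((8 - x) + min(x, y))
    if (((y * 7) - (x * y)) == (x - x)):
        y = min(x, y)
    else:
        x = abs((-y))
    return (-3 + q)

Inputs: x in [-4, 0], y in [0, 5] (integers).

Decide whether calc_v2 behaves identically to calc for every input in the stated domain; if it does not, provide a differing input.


The two versions differ — the changes include constant usage differs; also arithmetic usage differs; also min/max/abs usage differs.
Tracing x=0, y=5: calc: q becomes -25; next (((-y) * (y * q)) == (x + q)) evaluates to false; next y becomes 8; next (((y * 7) - (x * y)) == (x - x)) evaluates to false; next x becomes 8; next final value -28 | calc_v2: q becomes -25; next (((-y) * (y * q)) == (x + q)) evaluates to false; next y becomes 8; next (((y * 7) - (x * y)) == ((x * 1) - x)) evaluates to false; next x becomes 8; next final value -28 — matching result -28.
Across all 30 domain points the two functions coincide.
verdict: equivalent


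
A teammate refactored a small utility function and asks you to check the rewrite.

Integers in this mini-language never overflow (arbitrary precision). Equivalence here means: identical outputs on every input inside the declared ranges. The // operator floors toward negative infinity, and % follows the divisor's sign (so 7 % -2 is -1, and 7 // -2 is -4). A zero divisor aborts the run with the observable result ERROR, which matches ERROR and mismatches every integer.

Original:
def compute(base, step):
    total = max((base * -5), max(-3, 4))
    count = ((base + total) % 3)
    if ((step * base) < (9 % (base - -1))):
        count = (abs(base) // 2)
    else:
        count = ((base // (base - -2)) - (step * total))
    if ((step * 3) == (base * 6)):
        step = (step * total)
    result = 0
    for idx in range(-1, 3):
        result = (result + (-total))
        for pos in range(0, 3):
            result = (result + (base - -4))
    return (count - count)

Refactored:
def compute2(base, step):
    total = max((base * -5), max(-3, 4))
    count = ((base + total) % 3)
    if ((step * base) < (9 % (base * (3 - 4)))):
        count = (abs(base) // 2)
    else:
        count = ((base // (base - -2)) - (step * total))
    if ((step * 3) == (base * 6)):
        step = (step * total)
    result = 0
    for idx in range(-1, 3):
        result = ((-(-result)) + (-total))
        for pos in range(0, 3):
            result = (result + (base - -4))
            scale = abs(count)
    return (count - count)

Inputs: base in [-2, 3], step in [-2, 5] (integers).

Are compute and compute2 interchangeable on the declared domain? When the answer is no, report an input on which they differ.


Evaluate both at base=-2, step=0.
compute: total := 10 | count := 2 | ((step * base) < (9 % (base - -1))): false | divide-by-zero, output ERROR
compute2: total := 10 | count := 2 | ((step * base) < (9 % (base * (3 - 4)))): true | count := 1 | ((step * 3) == (base * 6)): false | result := 0 | iter idx=-1: | result := -10 | iter pos=0: | result := -8 | scale := 1 | iter pos=1: | result := -6 | scale := 1 | iter pos=2: | result := -4 | scale := 1 | iter idx=0: | result := -14 | iter pos=0: | result := -12 | scale := 1 | iter pos=1: | result := -10 | scale := 1 | iter pos=2: | result := -8 | scale := 1 | iter idx=1: | result := -18 | iter pos=0: | result := -16 | scale := 1 | iter pos=1: | result := -14 | scale := 1 | iter pos=2: | result := -12 | scale := 1 | iter idx=2: | result := -22 | iter pos=0: | result := -20 | scale := 1 | iter pos=1: | result := -18 | scale := 1 | iter pos=2: | result := -16 | scale := 1 | result 0
ERROR vs 0 — the two versions disagree here.
verdict: not equivalent; witness: base=-2, step=0


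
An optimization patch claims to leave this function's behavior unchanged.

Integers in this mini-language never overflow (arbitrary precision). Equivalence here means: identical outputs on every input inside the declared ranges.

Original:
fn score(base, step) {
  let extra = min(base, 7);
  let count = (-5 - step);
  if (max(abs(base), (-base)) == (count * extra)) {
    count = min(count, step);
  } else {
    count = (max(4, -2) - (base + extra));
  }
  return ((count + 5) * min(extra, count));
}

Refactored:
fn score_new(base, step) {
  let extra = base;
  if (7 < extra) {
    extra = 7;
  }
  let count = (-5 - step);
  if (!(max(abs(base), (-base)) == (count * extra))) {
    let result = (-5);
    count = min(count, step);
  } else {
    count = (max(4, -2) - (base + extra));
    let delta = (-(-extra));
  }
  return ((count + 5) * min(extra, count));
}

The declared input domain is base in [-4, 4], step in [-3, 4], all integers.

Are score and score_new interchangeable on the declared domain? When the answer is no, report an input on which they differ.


At base=-4, step=-3: score gives -68, score_new gives -8.
verdict: not equivalent; witness: base=-4, step=-3


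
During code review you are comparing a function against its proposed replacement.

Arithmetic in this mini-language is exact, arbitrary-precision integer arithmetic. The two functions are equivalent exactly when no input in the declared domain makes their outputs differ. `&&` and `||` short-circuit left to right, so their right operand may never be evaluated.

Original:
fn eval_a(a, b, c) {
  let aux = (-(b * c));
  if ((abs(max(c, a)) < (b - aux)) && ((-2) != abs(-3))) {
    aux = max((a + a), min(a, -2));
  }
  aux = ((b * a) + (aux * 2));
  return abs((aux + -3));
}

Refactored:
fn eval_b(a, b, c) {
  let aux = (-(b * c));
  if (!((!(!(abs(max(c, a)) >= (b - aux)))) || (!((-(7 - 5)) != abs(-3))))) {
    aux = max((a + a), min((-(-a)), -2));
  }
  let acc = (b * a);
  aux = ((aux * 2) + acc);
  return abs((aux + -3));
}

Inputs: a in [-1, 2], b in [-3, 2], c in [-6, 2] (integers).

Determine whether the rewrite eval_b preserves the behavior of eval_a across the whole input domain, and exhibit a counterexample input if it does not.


The two versions differ — the changes include statement counts differ, plus local variable names differ, plus comparison usage differs, plus boolean connective usage differs, plus arithmetic usage differs, plus constant usage differs.
Spot check at a=0, b=-3, c=-4 — eval_a: aux=-12, then ((abs(max(c, a)) < (b - aux)) && ((-2) != abs(-3))) is true, then aux=0, then aux=0, then returns 3. eval_b: aux=-12, then (!((!(!(abs(max(c, a)) >= (b - aux)))) || (!((-(7 - 5)) != abs(-3))))) is true, then aux=0, then acc=0, then aux=0, then returns 3. Both give 3.
Every one of the 216 inputs gives matching results.
verdict: equivalent


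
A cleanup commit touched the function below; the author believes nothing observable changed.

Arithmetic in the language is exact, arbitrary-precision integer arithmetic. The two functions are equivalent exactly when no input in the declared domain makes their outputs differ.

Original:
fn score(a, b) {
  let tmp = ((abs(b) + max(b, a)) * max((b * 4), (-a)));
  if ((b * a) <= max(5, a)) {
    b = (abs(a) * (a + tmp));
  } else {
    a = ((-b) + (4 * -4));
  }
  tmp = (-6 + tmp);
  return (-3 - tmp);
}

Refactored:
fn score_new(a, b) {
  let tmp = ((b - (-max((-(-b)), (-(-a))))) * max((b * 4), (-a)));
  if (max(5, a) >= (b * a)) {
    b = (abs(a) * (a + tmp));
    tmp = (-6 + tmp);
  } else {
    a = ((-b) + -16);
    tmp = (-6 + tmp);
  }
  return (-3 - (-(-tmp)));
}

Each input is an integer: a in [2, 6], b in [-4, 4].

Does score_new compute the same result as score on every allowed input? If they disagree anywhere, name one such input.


Consider the input a=2, b=-4.
score: tmp := -12 | ((b * a) <= max(5, a)): true | b := -20 | tmp := -18 | result 15
score_new: tmp := 4 | (max(5, a) >= (b * a)): true | b := 12 | tmp := -2 | result -1
15 and -1 differ, so these are not the same function on this domain.
verdict: not equivalent; witness: a=2, b=-4


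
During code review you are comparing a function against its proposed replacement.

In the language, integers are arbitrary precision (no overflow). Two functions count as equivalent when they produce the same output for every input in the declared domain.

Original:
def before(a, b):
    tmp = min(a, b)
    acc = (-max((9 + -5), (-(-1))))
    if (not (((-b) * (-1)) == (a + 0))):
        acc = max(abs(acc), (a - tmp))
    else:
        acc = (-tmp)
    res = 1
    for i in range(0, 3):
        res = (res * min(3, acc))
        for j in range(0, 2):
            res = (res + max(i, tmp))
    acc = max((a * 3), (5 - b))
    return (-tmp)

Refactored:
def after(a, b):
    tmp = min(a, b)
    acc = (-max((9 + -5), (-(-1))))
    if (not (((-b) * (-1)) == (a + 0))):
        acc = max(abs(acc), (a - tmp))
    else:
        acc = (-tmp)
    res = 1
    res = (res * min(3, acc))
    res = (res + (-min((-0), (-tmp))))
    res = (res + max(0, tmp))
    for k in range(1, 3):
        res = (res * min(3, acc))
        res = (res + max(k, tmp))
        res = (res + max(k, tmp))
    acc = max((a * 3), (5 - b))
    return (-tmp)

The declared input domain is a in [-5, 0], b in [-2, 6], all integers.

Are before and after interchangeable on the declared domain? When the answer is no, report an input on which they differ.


Equivalent — the differences include constant usage differs, and loop structure differs, and local variable names differ, and statement counts differ, and min/max/abs usage differs, and arithmetic usage differs, yet no declared input distinguishes the two.
As a probe, take a=-2, b=1: before runs tmp := -2 | acc := -4 | (not (((-b) * (-1)) == (a + 0))): true | acc := 4 | res := 1 | iter i=0: | res := 3 | iter j=0: | res := 3 | iter j=1: | res := 3 | iter i=1: | res := 9 | iter j=0: | res := 10 | iter j=1: | res := 11 | iter i=2: | res := 33 | iter j=0: | res := 35 | iter j=1: | res := 37 | acc := 4 | result 2; after runs tmp := -2 | acc := -4 | (not (((-b) * (-1)) == (a + 0))): true | acc := 4 | res := 1 | res := 3 | res := 3 | res := 3 | iter k=1: | res := 9 | res := 10 | res := 11 | iter k=2: | res := 33 | res := 35 | res := 37 | acc := 4 | result 2; both end at 2.
Across all 54 domain points the two functions coincide.
verdict: equivalent


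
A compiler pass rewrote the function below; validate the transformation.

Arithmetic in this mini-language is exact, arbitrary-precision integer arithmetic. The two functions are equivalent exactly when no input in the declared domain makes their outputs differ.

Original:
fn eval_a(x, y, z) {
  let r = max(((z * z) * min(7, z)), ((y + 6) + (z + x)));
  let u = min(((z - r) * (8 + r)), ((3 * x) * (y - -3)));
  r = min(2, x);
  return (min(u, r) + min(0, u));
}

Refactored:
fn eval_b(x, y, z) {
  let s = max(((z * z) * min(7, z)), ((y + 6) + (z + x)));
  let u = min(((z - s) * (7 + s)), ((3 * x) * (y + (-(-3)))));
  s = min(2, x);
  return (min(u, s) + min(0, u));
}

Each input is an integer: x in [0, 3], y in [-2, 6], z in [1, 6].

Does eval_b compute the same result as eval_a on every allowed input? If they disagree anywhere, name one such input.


Run the pair on x=0, y=-2, z=1.
eval_a: r = 5; u = -52; r = 0; return -104
eval_b: s = 5; u = -48; s = 0; return -96
-104 against -96: the behavior changed.
verdict: not equivalent; witness: x=0, y=-2, z=1


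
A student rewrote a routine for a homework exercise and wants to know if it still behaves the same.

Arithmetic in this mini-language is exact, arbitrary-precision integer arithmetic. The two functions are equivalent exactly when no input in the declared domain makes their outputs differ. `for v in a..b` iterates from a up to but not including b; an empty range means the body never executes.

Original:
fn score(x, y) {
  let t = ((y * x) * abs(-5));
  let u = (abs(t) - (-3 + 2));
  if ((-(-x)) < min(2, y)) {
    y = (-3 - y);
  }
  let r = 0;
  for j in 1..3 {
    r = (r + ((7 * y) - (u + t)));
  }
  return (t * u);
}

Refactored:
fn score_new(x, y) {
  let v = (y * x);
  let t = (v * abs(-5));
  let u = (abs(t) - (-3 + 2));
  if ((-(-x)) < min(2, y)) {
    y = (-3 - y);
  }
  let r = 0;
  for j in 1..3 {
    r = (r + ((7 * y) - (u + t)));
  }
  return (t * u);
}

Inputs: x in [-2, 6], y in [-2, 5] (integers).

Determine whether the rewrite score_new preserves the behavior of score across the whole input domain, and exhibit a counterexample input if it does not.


Reading the diff, among the changes: local variable names differ, and statement counts differ.
As a probe, take x=6, y=0: score runs t := 0 | u := 1 | ((-(-x)) < min(2, y)): false | r := 0 | iter j=1: | r := -1 | iter j=2: | r := -2 | result 0; score_new runs v := 0 | t := 0 | u := 1 | ((-(-x)) < min(2, y)): false | r := 0 | iter j=1: | r := -1 | iter j=2: | r := -2 | result 0; both end at 0.
An exhaustive pass over the 72 declared inputs shows identical outputs.
verdict: equivalent
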